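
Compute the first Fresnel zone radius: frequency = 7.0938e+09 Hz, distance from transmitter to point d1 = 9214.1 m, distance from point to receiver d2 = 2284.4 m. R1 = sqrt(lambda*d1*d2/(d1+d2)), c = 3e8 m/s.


lambda = c / f = 3.0000e+08 / 7.0938e+09 = 0.04229045 m
R1 = sqrt(0.04229045 * 9214.1 * 2284.4 / (9214.1 + 2284.4)) = 8.799 m

8.799 m


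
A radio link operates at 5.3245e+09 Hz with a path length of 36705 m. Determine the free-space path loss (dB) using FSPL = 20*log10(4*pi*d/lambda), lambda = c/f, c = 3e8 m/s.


lambda = c / f = 3.0000e+08 / 5.3245e+09 = 0.05634332 m
FSPL = 20 * log10(4*pi*36705/0.05634332) = 138.3 dB

138.3 dB


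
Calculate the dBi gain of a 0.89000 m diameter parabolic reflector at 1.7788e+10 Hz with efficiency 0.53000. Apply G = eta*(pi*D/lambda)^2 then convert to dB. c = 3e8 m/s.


lambda = c / f = 3.0000e+08 / 1.7788e+10 = 0.01686530 m
G_linear = 0.53000 * (pi * 0.89000 / 0.01686530)^2 = 14566.91
G_dBi = 10 * log10(14566.91) = 41.63 dBi

41.63 dBi


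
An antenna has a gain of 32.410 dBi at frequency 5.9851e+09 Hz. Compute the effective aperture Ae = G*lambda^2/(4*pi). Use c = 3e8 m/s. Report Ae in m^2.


lambda = c / f = 3.0000e+08 / 5.9851e+09 = 0.05012448 m
G_linear = 10^(32.410/10) = 1741.807
Ae = G_linear * lambda^2 / (4*pi) = 1741.807 * 0.05012448^2 / (4*pi) = 0.3482 m^2

0.3482 m^2


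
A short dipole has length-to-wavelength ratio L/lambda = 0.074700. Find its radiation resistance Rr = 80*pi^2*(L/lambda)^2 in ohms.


Rr = 80 * pi^2 * (0.074700)^2 = 80 * 9.869604 * 5.580090e-03 = 4.406 ohm

4.406 ohm


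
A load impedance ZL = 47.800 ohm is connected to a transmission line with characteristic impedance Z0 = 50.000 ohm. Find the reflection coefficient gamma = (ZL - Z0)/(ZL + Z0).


gamma = (47.800 - 50.000) / (47.800 + 50.000) = -0.02249

-0.02249


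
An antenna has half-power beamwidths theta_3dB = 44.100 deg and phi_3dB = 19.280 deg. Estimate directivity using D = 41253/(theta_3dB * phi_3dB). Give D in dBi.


D_linear = 41253 / (44.100 * 19.280) = 48.51879
D_dBi = 10 * log10(48.51879) = 16.86 dBi

16.86 dBi


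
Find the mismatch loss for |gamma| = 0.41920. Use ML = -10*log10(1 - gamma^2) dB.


ML = -10 * log10(1 - 0.41920^2) = -10 * log10(0.82427136) = 0.8393 dB

0.8393 dB


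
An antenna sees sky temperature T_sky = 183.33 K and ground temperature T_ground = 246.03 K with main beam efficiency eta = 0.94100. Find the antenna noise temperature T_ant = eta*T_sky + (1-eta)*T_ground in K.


T_ant = 0.94100 * 183.33 + (1 - 0.94100) * 246.03 = 187.0 K

187.0 K


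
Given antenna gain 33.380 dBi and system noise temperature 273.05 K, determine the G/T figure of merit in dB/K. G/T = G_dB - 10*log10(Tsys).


G/T = 33.380 - 10*log10(273.05) = 33.380 - 24.36242 = 9.018 dB/K

9.018 dB/K


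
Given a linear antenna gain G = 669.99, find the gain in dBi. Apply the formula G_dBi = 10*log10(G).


G_dBi = 10 * log10(669.99) = 28.26 dBi

28.26 dBi


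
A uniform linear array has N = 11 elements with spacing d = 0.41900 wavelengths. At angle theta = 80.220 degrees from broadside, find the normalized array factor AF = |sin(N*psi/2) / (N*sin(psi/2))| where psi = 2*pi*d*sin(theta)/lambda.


psi = 2*pi*0.41900*sin(80.220 deg) = 2.594395 rad
AF = |sin(11*2.594395/2) / (11*sin(2.594395/2))| = 0.09360

0.09360


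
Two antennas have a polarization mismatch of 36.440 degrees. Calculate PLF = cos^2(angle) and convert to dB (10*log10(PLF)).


PLF_linear = cos^2(36.440 deg) = 0.6471870
PLF_dB = 10 * log10(0.6471870) = -1.890 dB

-1.890 dB


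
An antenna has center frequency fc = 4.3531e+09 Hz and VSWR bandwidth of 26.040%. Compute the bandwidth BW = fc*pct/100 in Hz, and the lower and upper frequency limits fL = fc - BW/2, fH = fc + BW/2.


BW = 4.3531e+09 * 26.040/100 = 1.133547e+09 Hz
fL = 4.3531e+09 - 1.133547e+09/2 = 3.786e+09 Hz
fH = 4.3531e+09 + 1.133547e+09/2 = 4.920e+09 Hz

BW=1.134e+09 Hz, fL=3.786e+09 Hz, fH=4.920e+09 Hz


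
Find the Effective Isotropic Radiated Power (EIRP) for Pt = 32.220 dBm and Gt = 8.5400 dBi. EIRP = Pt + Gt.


EIRP = Pt + Gt = 32.220 + 8.5400 = 40.76 dBm

40.76 dBm


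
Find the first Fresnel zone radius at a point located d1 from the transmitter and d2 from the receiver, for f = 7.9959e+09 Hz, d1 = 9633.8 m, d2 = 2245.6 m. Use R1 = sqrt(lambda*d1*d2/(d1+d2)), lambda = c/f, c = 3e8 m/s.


lambda = c / f = 3.0000e+08 / 7.9959e+09 = 0.03751923 m
R1 = sqrt(0.03751923 * 9633.8 * 2245.6 / (9633.8 + 2245.6)) = 8.266 m

8.266 m


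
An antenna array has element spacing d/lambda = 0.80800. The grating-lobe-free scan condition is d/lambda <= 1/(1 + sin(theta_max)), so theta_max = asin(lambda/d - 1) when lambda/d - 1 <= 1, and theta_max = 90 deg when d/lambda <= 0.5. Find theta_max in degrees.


lambda/d - 1 = 1/0.80800 - 1 = 0.2376238
theta_max = asin(0.2376238) = 13.75 deg

13.75 deg


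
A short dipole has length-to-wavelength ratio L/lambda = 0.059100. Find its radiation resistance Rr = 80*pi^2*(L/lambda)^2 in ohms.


Rr = 80 * pi^2 * (0.059100)^2 = 80 * 9.869604 * 3.492810e-03 = 2.758 ohm

2.758 ohm


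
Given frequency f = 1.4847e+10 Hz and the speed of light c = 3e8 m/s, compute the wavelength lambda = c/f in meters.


lambda = c / f = 3.0000e+08 / 1.4847e+10 = 0.02021 m

0.02021 m


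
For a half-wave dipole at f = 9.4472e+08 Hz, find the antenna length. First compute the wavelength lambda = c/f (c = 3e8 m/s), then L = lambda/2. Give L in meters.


lambda = c / f = 3.0000e+08 / 9.4472e+08 = 0.3175544 m
L = lambda / 2 = 0.3175544 / 2 = 0.1588 m

0.1588 m


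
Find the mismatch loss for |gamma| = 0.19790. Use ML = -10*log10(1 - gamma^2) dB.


ML = -10 * log10(1 - 0.19790^2) = -10 * log10(0.96083559) = 0.1735 dB

0.1735 dB


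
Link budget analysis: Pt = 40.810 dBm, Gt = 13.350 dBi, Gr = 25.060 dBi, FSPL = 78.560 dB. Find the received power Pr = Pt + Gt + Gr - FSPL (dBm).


Pr = 40.810 + 13.350 + 25.060 - 78.560 = 0.66 dBm

0.66 dBm


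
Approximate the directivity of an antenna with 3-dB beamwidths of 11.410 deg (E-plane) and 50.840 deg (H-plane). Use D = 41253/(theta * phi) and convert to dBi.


D_linear = 41253 / (11.410 * 50.840) = 71.11551
D_dBi = 10 * log10(71.11551) = 18.52 dBi

18.52 dBi


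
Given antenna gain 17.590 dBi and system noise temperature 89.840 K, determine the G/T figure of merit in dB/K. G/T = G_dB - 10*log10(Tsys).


G/T = 17.590 - 10*log10(89.840) = 17.590 - 19.53470 = -1.945 dB/K

-1.945 dB/K


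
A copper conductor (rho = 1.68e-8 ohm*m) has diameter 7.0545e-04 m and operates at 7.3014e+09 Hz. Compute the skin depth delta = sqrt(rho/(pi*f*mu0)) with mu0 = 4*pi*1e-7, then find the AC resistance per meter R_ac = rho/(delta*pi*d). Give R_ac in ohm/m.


delta = sqrt(1.68e-8 / (pi * 7.3014e+09 * 4*pi*1e-7)) = 7.634344e-07 m
R_ac = 1.68e-8 / (7.634344e-07 * pi * 7.0545e-04) = 9.929 ohm/m

9.929 ohm/m


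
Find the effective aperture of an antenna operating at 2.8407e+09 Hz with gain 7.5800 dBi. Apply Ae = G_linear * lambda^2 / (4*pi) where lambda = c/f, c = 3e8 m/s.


lambda = c / f = 3.0000e+08 / 2.8407e+09 = 0.1056078 m
G_linear = 10^(7.5800/10) = 5.727960
Ae = G_linear * lambda^2 / (4*pi) = 5.727960 * 0.1056078^2 / (4*pi) = 5.084e-03 m^2

5.084e-03 m^2


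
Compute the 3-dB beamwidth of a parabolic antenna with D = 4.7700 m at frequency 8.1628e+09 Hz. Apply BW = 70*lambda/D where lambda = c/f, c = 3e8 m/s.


lambda = c / f = 3.0000e+08 / 8.1628e+09 = 0.03675209 m
BW = 70 * 0.03675209 / 4.7700 = 0.5393 deg

0.5393 deg


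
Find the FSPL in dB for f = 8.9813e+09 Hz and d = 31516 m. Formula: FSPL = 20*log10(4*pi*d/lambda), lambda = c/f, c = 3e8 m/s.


lambda = c / f = 3.0000e+08 / 8.9813e+09 = 0.03340274 m
FSPL = 20 * log10(4*pi*31516/0.03340274) = 141.5 dB

141.5 dB


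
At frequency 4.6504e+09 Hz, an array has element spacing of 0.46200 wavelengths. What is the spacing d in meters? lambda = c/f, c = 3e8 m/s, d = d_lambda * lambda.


lambda = c / f = 3.0000e+08 / 4.6504e+09 = 0.06451058 m
d = 0.46200 * 0.06451058 = 0.02980 m

0.02980 m


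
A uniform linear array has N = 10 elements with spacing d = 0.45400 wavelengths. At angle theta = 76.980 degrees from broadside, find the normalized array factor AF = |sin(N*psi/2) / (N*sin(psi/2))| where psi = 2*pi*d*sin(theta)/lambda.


psi = 2*pi*0.45400*sin(76.980 deg) = 2.779231 rad
AF = |sin(10*2.779231/2) / (10*sin(2.779231/2))| = 0.09873

0.09873


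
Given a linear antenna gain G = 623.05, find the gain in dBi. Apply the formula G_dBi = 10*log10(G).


G_dBi = 10 * log10(623.05) = 27.95 dBi

27.95 dBi


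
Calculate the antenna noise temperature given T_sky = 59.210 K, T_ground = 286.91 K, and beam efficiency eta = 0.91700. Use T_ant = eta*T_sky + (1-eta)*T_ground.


T_ant = 0.91700 * 59.210 + (1 - 0.91700) * 286.91 = 78.11 K

78.11 K


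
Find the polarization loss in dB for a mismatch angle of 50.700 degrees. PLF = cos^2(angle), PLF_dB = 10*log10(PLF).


PLF_linear = cos^2(50.700 deg) = 0.4011713
PLF_dB = 10 * log10(0.4011713) = -3.967 dB

-3.967 dB


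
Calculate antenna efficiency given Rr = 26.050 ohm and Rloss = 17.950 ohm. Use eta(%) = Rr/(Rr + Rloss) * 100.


eta = 26.050 / (26.050 + 17.950) * 100 = 59.20%

59.20%


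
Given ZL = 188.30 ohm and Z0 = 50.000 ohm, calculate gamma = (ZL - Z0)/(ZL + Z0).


gamma = (188.30 - 50.000) / (188.30 + 50.000) = 0.5804

0.5804


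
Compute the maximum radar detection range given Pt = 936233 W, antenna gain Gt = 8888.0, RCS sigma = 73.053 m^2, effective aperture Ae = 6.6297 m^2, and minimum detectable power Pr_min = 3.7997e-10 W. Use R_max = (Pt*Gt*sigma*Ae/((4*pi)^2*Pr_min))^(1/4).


R^4 = 936233*8888.0*73.053*6.6297 / ((4*pi)^2 * 3.7997e-10) = 6.716622e+19
R_max = 6.716622e+19^0.25 = 90529 m

90529 m


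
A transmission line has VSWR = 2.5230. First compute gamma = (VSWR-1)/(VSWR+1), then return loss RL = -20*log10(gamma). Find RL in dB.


gamma = (2.5230 - 1) / (2.5230 + 1) = 0.4323020
RL = -20 * log10(0.4323020) = 7.284 dB

7.284 dB


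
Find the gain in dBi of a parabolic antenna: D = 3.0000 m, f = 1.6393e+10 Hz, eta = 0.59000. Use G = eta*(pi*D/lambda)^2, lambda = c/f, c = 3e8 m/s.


lambda = c / f = 3.0000e+08 / 1.6393e+10 = 0.01830049 m
G_linear = 0.59000 * (pi * 3.0000 / 0.01830049)^2 = 156483.6
G_dBi = 10 * log10(156483.6) = 51.94 dBi

51.94 dBi


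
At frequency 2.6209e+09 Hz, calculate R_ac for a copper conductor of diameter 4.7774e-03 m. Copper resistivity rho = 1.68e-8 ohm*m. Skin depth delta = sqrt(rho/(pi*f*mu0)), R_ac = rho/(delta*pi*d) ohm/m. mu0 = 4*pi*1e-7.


delta = sqrt(1.68e-8 / (pi * 2.6209e+09 * 4*pi*1e-7)) = 1.274235e-06 m
R_ac = 1.68e-8 / (1.274235e-06 * pi * 4.7774e-03) = 0.8785 ohm/m

0.8785 ohm/m


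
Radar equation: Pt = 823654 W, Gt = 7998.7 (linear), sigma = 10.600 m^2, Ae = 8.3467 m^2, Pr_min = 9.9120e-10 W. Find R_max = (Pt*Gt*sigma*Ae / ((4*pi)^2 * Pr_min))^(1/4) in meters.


R^4 = 823654*7998.7*10.600*8.3467 / ((4*pi)^2 * 9.9120e-10) = 3.723950e+18
R_max = 3.723950e+18^0.25 = 43929 m

43929 m


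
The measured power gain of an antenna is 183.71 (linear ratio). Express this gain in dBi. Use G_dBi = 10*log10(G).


G_dBi = 10 * log10(183.71) = 22.64 dBi

22.64 dBi


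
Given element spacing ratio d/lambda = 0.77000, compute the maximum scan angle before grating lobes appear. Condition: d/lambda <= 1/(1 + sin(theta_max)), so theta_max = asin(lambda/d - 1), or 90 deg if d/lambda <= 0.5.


lambda/d - 1 = 1/0.77000 - 1 = 0.2987013
theta_max = asin(0.2987013) = 17.38 deg

17.38 deg


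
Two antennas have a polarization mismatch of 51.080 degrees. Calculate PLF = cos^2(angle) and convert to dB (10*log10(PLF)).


PLF_linear = cos^2(51.080 deg) = 0.3946788
PLF_dB = 10 * log10(0.3946788) = -4.038 dB

-4.038 dB


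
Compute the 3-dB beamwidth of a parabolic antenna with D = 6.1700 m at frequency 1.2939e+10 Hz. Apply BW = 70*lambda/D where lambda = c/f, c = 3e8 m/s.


lambda = c / f = 3.0000e+08 / 1.2939e+10 = 0.02318572 m
BW = 70 * 0.02318572 / 6.1700 = 0.2630 deg

0.2630 deg


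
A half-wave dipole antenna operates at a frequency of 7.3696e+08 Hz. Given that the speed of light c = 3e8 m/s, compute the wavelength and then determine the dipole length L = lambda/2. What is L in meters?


lambda = c / f = 3.0000e+08 / 7.3696e+08 = 0.4070777 m
L = lambda / 2 = 0.4070777 / 2 = 0.2035 m

0.2035 m


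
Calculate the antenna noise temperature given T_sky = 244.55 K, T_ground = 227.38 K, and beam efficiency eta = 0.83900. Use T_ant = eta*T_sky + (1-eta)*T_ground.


T_ant = 0.83900 * 244.55 + (1 - 0.83900) * 227.38 = 241.8 K

241.8 K


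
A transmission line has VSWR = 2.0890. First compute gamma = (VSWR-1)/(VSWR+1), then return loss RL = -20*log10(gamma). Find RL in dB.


gamma = (2.0890 - 1) / (2.0890 + 1) = 0.3525413
RL = -20 * log10(0.3525413) = 9.056 dB

9.056 dB


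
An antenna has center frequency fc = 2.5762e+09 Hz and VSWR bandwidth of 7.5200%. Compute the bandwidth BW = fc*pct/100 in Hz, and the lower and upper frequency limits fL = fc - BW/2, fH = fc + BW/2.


BW = 2.5762e+09 * 7.5200/100 = 1.937302e+08 Hz
fL = 2.5762e+09 - 1.937302e+08/2 = 2.479e+09 Hz
fH = 2.5762e+09 + 1.937302e+08/2 = 2.673e+09 Hz

BW=1.937e+08 Hz, fL=2.479e+09 Hz, fH=2.673e+09 Hz


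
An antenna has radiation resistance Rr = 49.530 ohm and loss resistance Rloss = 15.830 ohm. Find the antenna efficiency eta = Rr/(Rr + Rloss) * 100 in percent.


eta = 49.530 / (49.530 + 15.830) * 100 = 75.78%

75.78%


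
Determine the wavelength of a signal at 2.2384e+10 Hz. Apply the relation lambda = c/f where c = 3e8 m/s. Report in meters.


lambda = c / f = 3.0000e+08 / 2.2384e+10 = 0.01340 m

0.01340 m


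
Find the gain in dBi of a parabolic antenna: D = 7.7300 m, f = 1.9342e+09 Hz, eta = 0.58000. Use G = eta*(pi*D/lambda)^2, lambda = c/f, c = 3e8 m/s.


lambda = c / f = 3.0000e+08 / 1.9342e+09 = 0.1551029 m
G_linear = 0.58000 * (pi * 7.7300 / 0.1551029)^2 = 14218.27
G_dBi = 10 * log10(14218.27) = 41.53 dBi

41.53 dBi


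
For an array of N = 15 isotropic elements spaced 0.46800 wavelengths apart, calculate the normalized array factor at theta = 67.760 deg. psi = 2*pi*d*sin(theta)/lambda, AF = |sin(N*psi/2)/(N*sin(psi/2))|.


psi = 2*pi*0.46800*sin(67.760 deg) = 2.721775 rad
AF = |sin(15*2.721775/2) / (15*sin(2.721775/2))| = 0.06816

0.06816


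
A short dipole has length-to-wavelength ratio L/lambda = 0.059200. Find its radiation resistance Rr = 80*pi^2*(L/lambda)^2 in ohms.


Rr = 80 * pi^2 * (0.059200)^2 = 80 * 9.869604 * 3.504640e-03 = 2.767 ohm

2.767 ohm


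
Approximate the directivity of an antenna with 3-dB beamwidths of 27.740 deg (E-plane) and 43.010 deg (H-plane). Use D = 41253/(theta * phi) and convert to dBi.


D_linear = 41253 / (27.740 * 43.010) = 34.57639
D_dBi = 10 * log10(34.57639) = 15.39 dBi

15.39 dBi


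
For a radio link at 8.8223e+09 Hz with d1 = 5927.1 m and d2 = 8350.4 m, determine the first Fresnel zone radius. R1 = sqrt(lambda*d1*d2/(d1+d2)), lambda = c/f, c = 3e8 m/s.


lambda = c / f = 3.0000e+08 / 8.8223e+09 = 0.03400474 m
R1 = sqrt(0.03400474 * 5927.1 * 8350.4 / (5927.1 + 8350.4)) = 10.86 m

10.86 m


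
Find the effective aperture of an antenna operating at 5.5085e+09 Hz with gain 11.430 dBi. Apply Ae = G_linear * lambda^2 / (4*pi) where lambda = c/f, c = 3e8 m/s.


lambda = c / f = 3.0000e+08 / 5.5085e+09 = 0.05446129 m
G_linear = 10^(11.430/10) = 13.89953
Ae = G_linear * lambda^2 / (4*pi) = 13.89953 * 0.05446129^2 / (4*pi) = 3.281e-03 m^2

3.281e-03 m^2


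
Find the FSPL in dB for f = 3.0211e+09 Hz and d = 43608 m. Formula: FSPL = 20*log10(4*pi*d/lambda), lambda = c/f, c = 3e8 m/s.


lambda = c / f = 3.0000e+08 / 3.0211e+09 = 0.09930158 m
FSPL = 20 * log10(4*pi*43608/0.09930158) = 134.8 dB

134.8 dB


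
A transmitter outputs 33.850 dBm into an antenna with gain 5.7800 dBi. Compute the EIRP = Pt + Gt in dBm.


EIRP = Pt + Gt = 33.850 + 5.7800 = 39.63 dBm

39.63 dBm


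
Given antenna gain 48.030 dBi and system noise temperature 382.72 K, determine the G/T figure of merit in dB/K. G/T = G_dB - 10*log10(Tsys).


G/T = 48.030 - 10*log10(382.72) = 48.030 - 25.82881 = 22.20 dB/K

22.20 dB/K


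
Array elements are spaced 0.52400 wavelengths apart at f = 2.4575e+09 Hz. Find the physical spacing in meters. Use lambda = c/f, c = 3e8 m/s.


lambda = c / f = 3.0000e+08 / 2.4575e+09 = 0.1220753 m
d = 0.52400 * 0.1220753 = 0.06397 m

0.06397 m


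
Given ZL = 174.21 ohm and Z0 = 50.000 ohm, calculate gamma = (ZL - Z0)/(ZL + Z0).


gamma = (174.21 - 50.000) / (174.21 + 50.000) = 0.5540

0.5540


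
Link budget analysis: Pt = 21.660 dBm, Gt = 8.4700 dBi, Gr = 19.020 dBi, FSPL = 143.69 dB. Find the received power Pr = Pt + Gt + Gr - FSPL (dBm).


Pr = 21.660 + 8.4700 + 19.020 - 143.69 = -94.54 dBm

-94.54 dBm


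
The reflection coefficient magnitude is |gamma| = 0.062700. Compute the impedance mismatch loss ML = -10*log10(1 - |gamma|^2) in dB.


ML = -10 * log10(1 - 0.062700^2) = -10 * log10(0.99606871) = 0.01711 dB

0.01711 dB


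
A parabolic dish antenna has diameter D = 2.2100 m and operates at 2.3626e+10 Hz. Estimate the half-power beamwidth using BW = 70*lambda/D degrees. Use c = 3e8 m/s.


lambda = c / f = 3.0000e+08 / 2.3626e+10 = 0.01269788 m
BW = 70 * 0.01269788 / 2.2100 = 0.4022 deg

0.4022 deg


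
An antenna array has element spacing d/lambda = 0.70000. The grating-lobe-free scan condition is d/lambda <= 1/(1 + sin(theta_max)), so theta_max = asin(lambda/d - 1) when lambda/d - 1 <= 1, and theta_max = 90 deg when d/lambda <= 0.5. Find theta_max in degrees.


lambda/d - 1 = 1/0.70000 - 1 = 0.4285714
theta_max = asin(0.4285714) = 25.38 deg

25.38 deg


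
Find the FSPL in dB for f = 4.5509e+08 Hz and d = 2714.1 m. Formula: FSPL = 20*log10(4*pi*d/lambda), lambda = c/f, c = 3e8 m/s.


lambda = c / f = 3.0000e+08 / 4.5509e+08 = 0.6592103 m
FSPL = 20 * log10(4*pi*2714.1/0.6592103) = 94.28 dB

94.28 dB


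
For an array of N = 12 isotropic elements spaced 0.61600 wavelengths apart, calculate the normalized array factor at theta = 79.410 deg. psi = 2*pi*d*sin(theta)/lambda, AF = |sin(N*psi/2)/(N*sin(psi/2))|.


psi = 2*pi*0.61600*sin(79.410 deg) = 3.804519 rad
AF = |sin(12*3.804519/2) / (12*sin(3.804519/2))| = 0.06539

0.06539


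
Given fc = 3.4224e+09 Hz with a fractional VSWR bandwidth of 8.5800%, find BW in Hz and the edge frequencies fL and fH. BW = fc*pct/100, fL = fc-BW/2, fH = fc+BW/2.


BW = 3.4224e+09 * 8.5800/100 = 2.936419e+08 Hz
fL = 3.4224e+09 - 2.936419e+08/2 = 3.276e+09 Hz
fH = 3.4224e+09 + 2.936419e+08/2 = 3.569e+09 Hz

BW=2.936e+08 Hz, fL=3.276e+09 Hz, fH=3.569e+09 Hz


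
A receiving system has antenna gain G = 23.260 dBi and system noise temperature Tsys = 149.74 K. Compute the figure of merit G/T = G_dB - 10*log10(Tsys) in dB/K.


G/T = 23.260 - 10*log10(149.74) = 23.260 - 21.75338 = 1.507 dB/K

1.507 dB/K


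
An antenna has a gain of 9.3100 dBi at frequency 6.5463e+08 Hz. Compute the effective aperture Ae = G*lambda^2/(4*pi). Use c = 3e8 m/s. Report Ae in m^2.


lambda = c / f = 3.0000e+08 / 6.5463e+08 = 0.4582741 m
G_linear = 10^(9.3100/10) = 8.531001
Ae = G_linear * lambda^2 / (4*pi) = 8.531001 * 0.4582741^2 / (4*pi) = 0.1426 m^2

0.1426 m^2


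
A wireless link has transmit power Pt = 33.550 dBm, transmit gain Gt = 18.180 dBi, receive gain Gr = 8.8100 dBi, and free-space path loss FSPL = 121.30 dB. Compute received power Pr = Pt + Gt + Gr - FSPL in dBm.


Pr = 33.550 + 18.180 + 8.8100 - 121.30 = -60.76 dBm

-60.76 dBm


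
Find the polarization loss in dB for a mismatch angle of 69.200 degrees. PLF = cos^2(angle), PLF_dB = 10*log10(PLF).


PLF_linear = cos^2(69.200 deg) = 0.1261010
PLF_dB = 10 * log10(0.1261010) = -8.993 dB

-8.993 dB


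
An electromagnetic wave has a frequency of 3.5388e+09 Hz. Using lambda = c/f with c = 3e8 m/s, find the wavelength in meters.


lambda = c / f = 3.0000e+08 / 3.5388e+09 = 0.08477 m

0.08477 m


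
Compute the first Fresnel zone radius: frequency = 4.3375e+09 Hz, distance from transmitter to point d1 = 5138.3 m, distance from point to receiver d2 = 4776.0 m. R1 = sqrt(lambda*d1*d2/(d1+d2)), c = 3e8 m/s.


lambda = c / f = 3.0000e+08 / 4.3375e+09 = 0.06916427 m
R1 = sqrt(0.06916427 * 5138.3 * 4776.0 / (5138.3 + 4776.0)) = 13.08 m

13.08 m


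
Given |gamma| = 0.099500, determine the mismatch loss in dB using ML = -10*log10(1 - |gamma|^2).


ML = -10 * log10(1 - 0.099500^2) = -10 * log10(0.99009975) = 0.04321 dB

0.04321 dB


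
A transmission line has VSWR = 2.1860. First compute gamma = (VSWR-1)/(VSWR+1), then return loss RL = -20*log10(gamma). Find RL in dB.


gamma = (2.1860 - 1) / (2.1860 + 1) = 0.3722536
RL = -20 * log10(0.3722536) = 8.583 dB

8.583 dB


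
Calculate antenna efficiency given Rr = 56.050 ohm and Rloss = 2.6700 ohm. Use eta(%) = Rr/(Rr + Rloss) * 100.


eta = 56.050 / (56.050 + 2.6700) * 100 = 95.45%

95.45%


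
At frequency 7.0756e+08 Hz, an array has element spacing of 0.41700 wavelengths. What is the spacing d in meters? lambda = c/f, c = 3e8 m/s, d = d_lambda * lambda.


lambda = c / f = 3.0000e+08 / 7.0756e+08 = 0.4239923 m
d = 0.41700 * 0.4239923 = 0.1768 m

0.1768 m


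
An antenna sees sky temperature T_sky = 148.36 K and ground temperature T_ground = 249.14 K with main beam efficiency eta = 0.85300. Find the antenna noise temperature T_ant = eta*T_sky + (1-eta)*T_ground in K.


T_ant = 0.85300 * 148.36 + (1 - 0.85300) * 249.14 = 163.2 K

163.2 K


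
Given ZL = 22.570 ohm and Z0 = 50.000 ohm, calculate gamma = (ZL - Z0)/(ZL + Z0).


gamma = (22.570 - 50.000) / (22.570 + 50.000) = -0.3780

-0.3780


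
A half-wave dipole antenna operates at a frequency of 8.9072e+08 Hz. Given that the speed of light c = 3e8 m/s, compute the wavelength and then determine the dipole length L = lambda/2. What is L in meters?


lambda = c / f = 3.0000e+08 / 8.9072e+08 = 0.3368062 m
L = lambda / 2 = 0.3368062 / 2 = 0.1684 m

0.1684 m


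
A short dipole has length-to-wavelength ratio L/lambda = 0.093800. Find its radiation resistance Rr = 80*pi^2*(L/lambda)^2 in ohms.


Rr = 80 * pi^2 * (0.093800)^2 = 80 * 9.869604 * 8.798440e-03 = 6.947 ohm

6.947 ohm


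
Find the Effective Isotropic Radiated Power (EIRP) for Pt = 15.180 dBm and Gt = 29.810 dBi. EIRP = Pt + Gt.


EIRP = Pt + Gt = 15.180 + 29.810 = 44.99 dBm

44.99 dBm


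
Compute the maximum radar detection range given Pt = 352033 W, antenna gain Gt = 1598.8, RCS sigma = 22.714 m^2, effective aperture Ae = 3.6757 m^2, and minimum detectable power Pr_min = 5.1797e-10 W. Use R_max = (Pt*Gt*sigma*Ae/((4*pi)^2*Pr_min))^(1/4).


R^4 = 352033*1598.8*22.714*3.6757 / ((4*pi)^2 * 5.1797e-10) = 5.744958e+17
R_max = 5.744958e+17^0.25 = 27531 m

27531 m


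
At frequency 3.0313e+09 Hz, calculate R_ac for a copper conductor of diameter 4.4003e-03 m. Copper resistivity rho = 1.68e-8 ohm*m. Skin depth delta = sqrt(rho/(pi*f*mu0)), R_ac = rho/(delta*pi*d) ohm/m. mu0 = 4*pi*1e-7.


delta = sqrt(1.68e-8 / (pi * 3.0313e+09 * 4*pi*1e-7)) = 1.184842e-06 m
R_ac = 1.68e-8 / (1.184842e-06 * pi * 4.4003e-03) = 1.026 ohm/m

1.026 ohm/m


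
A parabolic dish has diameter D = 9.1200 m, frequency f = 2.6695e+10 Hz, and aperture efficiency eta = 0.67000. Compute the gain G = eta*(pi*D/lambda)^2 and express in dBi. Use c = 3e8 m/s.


lambda = c / f = 3.0000e+08 / 2.6695e+10 = 0.01123806 m
G_linear = 0.67000 * (pi * 9.1200 / 0.01123806)^2 = 4.354934e+06
G_dBi = 10 * log10(4.354934e+06) = 66.39 dBi

66.39 dBi


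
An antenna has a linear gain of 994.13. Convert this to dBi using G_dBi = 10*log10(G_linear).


G_dBi = 10 * log10(994.13) = 29.97 dBi

29.97 dBi


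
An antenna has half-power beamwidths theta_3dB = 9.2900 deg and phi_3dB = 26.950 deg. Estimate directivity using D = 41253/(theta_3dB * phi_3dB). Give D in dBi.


D_linear = 41253 / (9.2900 * 26.950) = 164.7711
D_dBi = 10 * log10(164.7711) = 22.17 dBi

22.17 dBi


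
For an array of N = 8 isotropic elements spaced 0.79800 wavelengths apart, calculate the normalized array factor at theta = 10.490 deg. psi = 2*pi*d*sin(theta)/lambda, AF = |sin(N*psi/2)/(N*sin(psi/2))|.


psi = 2*pi*0.79800*sin(10.490 deg) = 0.9128652 rad
AF = |sin(8*0.9128652/2) / (8*sin(0.9128652/2))| = 0.1384

0.1384


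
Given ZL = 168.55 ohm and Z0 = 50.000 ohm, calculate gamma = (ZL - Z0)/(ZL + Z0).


gamma = (168.55 - 50.000) / (168.55 + 50.000) = 0.5424

0.5424


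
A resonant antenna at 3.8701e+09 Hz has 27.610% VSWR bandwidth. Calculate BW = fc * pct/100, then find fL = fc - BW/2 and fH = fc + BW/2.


BW = 3.8701e+09 * 27.610/100 = 1.068535e+09 Hz
fL = 3.8701e+09 - 1.068535e+09/2 = 3.336e+09 Hz
fH = 3.8701e+09 + 1.068535e+09/2 = 4.404e+09 Hz

BW=1.069e+09 Hz, fL=3.336e+09 Hz, fH=4.404e+09 Hz


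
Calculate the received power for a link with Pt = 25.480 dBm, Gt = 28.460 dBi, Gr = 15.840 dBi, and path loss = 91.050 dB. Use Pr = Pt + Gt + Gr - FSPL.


Pr = 25.480 + 28.460 + 15.840 - 91.050 = -21.27 dBm

-21.27 dBm


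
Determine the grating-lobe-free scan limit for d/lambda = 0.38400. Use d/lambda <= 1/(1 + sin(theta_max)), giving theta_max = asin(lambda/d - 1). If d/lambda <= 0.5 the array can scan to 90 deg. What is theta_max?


lambda/d - 1 = 1/0.38400 - 1 = 1.604167 >= 1
d/lambda <= 0.5, so the array can scan to endfire without grating lobes: theta_max = 90 deg

90 deg


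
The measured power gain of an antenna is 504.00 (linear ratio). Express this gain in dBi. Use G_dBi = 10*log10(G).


G_dBi = 10 * log10(504.00) = 27.02 dBi

27.02 dBi


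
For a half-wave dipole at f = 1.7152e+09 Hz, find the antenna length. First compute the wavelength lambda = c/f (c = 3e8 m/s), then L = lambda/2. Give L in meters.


lambda = c / f = 3.0000e+08 / 1.7152e+09 = 0.1749067 m
L = lambda / 2 = 0.1749067 / 2 = 0.08745 m

0.08745 m


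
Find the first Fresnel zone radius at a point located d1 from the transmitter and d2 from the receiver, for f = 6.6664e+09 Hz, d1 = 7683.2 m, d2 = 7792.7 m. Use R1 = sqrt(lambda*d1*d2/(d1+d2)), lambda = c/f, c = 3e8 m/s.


lambda = c / f = 3.0000e+08 / 6.6664e+09 = 0.04500180 m
R1 = sqrt(0.04500180 * 7683.2 * 7792.7 / (7683.2 + 7792.7)) = 13.19 m

13.19 m


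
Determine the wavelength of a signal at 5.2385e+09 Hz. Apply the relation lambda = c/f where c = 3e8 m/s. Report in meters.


lambda = c / f = 3.0000e+08 / 5.2385e+09 = 0.05727 m

0.05727 m


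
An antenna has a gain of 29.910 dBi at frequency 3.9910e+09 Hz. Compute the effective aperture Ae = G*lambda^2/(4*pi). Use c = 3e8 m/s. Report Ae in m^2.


lambda = c / f = 3.0000e+08 / 3.9910e+09 = 0.07516913 m
G_linear = 10^(29.910/10) = 979.4900
Ae = G_linear * lambda^2 / (4*pi) = 979.4900 * 0.07516913^2 / (4*pi) = 0.4404 m^2

0.4404 m^2


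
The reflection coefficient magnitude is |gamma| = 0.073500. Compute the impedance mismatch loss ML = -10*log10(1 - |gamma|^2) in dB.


ML = -10 * log10(1 - 0.073500^2) = -10 * log10(0.99459775) = 0.02353 dB

0.02353 dB


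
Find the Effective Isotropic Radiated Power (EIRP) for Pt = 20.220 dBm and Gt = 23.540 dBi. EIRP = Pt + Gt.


EIRP = Pt + Gt = 20.220 + 23.540 = 43.76 dBm

43.76 dBm


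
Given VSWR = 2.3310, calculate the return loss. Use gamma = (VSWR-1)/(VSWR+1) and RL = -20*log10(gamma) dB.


gamma = (2.3310 - 1) / (2.3310 + 1) = 0.3995797
RL = -20 * log10(0.3995797) = 7.968 dB

7.968 dB


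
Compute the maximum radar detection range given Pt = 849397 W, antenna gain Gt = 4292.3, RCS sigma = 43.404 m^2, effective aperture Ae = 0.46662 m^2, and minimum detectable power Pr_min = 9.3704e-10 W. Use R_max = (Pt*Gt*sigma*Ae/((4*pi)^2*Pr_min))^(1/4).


R^4 = 849397*4292.3*43.404*0.46662 / ((4*pi)^2 * 9.3704e-10) = 4.990178e+17
R_max = 4.990178e+17^0.25 = 26578 m

26578 m


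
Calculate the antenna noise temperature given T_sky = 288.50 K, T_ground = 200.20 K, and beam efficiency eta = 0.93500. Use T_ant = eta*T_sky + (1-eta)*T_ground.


T_ant = 0.93500 * 288.50 + (1 - 0.93500) * 200.20 = 282.8 K

282.8 K


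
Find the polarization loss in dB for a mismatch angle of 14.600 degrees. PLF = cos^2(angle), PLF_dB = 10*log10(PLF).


PLF_linear = cos^2(14.600 deg) = 0.9364610
PLF_dB = 10 * log10(0.9364610) = -0.2851 dB

-0.2851 dB


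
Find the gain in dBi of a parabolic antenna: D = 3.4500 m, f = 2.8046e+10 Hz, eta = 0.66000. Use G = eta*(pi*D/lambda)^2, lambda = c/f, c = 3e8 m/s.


lambda = c / f = 3.0000e+08 / 2.8046e+10 = 0.01069671 m
G_linear = 0.66000 * (pi * 3.4500 / 0.01069671)^2 = 677612.5
G_dBi = 10 * log10(677612.5) = 58.31 dBi

58.31 dBi


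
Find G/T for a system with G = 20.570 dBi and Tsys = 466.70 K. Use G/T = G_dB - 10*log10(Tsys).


G/T = 20.570 - 10*log10(466.70) = 20.570 - 26.69038 = -6.120 dB/K

-6.120 dB/K


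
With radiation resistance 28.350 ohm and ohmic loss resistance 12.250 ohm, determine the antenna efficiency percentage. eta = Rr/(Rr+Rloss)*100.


eta = 28.350 / (28.350 + 12.250) * 100 = 69.83%

69.83%


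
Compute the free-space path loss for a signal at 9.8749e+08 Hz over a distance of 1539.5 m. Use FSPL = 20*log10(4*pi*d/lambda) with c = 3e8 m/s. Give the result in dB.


lambda = c / f = 3.0000e+08 / 9.8749e+08 = 0.3038005 m
FSPL = 20 * log10(4*pi*1539.5/0.3038005) = 96.08 dB

96.08 dB


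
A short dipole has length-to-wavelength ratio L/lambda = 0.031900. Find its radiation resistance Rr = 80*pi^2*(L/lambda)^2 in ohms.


Rr = 80 * pi^2 * (0.031900)^2 = 80 * 9.869604 * 1.017610e-03 = 0.8035 ohm

0.8035 ohm


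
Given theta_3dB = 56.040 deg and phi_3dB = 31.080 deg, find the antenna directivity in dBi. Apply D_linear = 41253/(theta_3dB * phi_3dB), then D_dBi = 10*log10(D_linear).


D_linear = 41253 / (56.040 * 31.080) = 23.68516
D_dBi = 10 * log10(23.68516) = 13.74 dBi

13.74 dBi


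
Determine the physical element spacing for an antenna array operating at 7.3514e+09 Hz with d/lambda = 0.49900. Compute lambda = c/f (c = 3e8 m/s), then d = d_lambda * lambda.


lambda = c / f = 3.0000e+08 / 7.3514e+09 = 0.04080855 m
d = 0.49900 * 0.04080855 = 0.02036 m

0.02036 m


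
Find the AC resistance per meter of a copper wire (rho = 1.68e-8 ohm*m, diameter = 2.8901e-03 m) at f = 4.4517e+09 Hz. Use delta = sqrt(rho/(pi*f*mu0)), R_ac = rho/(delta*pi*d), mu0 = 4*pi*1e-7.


delta = sqrt(1.68e-8 / (pi * 4.4517e+09 * 4*pi*1e-7)) = 9.777140e-07 m
R_ac = 1.68e-8 / (9.777140e-07 * pi * 2.8901e-03) = 1.892 ohm/m

1.892 ohm/m


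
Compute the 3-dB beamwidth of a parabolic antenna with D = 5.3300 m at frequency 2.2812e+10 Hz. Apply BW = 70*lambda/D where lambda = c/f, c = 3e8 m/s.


lambda = c / f = 3.0000e+08 / 2.2812e+10 = 0.01315097 m
BW = 70 * 0.01315097 / 5.3300 = 0.1727 deg

0.1727 deg


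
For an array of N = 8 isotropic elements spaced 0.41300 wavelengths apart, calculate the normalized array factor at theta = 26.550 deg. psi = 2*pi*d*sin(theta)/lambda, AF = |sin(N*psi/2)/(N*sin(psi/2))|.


psi = 2*pi*0.41300*sin(26.550 deg) = 1.159890 rad
AF = |sin(8*1.159890/2) / (8*sin(1.159890/2))| = 0.2275

0.2275


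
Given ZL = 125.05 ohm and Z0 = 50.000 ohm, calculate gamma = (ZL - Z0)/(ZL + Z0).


gamma = (125.05 - 50.000) / (125.05 + 50.000) = 0.4287

0.4287


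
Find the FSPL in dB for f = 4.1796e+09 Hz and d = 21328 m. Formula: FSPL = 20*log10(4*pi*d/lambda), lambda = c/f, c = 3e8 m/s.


lambda = c / f = 3.0000e+08 / 4.1796e+09 = 0.07177720 m
FSPL = 20 * log10(4*pi*21328/0.07177720) = 131.4 dB

131.4 dB


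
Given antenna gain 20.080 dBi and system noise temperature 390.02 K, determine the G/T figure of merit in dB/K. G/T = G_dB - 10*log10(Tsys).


G/T = 20.080 - 10*log10(390.02) = 20.080 - 25.91087 = -5.831 dB/K

-5.831 dB/K


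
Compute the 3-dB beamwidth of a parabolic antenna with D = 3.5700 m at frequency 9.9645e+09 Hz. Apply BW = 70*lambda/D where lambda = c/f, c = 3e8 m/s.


lambda = c / f = 3.0000e+08 / 9.9645e+09 = 0.03010688 m
BW = 70 * 0.03010688 / 3.5700 = 0.5903 deg

0.5903 deg


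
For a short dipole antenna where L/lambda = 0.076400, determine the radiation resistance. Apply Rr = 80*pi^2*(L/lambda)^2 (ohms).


Rr = 80 * pi^2 * (0.076400)^2 = 80 * 9.869604 * 5.836960e-03 = 4.609 ohm

4.609 ohm


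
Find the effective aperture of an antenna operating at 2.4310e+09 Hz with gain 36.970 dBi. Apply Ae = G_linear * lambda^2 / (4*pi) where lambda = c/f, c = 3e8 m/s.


lambda = c / f = 3.0000e+08 / 2.4310e+09 = 0.1234060 m
G_linear = 10^(36.970/10) = 4977.371
Ae = G_linear * lambda^2 / (4*pi) = 4977.371 * 0.1234060^2 / (4*pi) = 6.032 m^2

6.032 m^2


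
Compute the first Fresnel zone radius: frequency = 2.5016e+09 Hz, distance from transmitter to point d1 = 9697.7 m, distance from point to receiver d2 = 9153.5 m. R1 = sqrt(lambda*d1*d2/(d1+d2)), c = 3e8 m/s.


lambda = c / f = 3.0000e+08 / 2.5016e+09 = 0.1199232 m
R1 = sqrt(0.1199232 * 9697.7 * 9153.5 / (9697.7 + 9153.5)) = 23.76 m

23.76 m


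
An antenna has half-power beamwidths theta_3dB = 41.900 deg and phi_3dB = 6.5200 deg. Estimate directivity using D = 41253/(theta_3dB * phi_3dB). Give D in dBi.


D_linear = 41253 / (41.900 * 6.5200) = 151.0059
D_dBi = 10 * log10(151.0059) = 21.79 dBi

21.79 dBi


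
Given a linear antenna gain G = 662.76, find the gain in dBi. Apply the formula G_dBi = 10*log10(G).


G_dBi = 10 * log10(662.76) = 28.21 dBi

28.21 dBi


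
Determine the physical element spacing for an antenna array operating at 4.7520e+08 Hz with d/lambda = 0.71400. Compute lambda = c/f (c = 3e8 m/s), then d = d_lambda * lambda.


lambda = c / f = 3.0000e+08 / 4.7520e+08 = 0.6313131 m
d = 0.71400 * 0.6313131 = 0.4508 m

0.4508 m


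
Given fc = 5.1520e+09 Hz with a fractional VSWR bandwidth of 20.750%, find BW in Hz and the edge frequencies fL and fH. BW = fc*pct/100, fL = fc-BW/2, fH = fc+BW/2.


BW = 5.1520e+09 * 20.750/100 = 1.069040e+09 Hz
fL = 5.1520e+09 - 1.069040e+09/2 = 4.617e+09 Hz
fH = 5.1520e+09 + 1.069040e+09/2 = 5.687e+09 Hz

BW=1.069e+09 Hz, fL=4.617e+09 Hz, fH=5.687e+09 Hz


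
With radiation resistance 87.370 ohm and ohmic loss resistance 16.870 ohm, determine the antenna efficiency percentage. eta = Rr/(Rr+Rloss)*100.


eta = 87.370 / (87.370 + 16.870) * 100 = 83.82%

83.82%


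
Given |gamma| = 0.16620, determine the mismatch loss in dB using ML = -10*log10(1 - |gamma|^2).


ML = -10 * log10(1 - 0.16620^2) = -10 * log10(0.97237756) = 0.1217 dB

0.1217 dB


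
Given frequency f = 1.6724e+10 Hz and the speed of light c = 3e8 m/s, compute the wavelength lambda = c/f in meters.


lambda = c / f = 3.0000e+08 / 1.6724e+10 = 0.01794 m

0.01794 m


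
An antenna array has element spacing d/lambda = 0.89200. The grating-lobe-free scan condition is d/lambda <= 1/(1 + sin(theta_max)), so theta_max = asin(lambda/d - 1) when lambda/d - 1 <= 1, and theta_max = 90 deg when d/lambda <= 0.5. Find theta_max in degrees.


lambda/d - 1 = 1/0.89200 - 1 = 0.1210762
theta_max = asin(0.1210762) = 6.954 deg

6.954 deg


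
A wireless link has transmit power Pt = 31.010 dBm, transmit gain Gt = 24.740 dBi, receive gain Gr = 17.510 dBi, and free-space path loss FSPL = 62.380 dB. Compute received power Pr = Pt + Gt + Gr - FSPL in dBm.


Pr = 31.010 + 24.740 + 17.510 - 62.380 = 10.88 dBm

10.88 dBm


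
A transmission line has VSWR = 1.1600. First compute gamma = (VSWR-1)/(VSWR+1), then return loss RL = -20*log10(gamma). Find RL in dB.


gamma = (1.1600 - 1) / (1.1600 + 1) = 0.07407407
RL = -20 * log10(0.07407407) = 22.61 dB

22.61 dB


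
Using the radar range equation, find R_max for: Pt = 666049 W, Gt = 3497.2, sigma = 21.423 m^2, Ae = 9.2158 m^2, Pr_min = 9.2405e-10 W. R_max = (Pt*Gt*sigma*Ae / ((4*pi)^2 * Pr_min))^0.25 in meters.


R^4 = 666049*3497.2*21.423*9.2158 / ((4*pi)^2 * 9.2405e-10) = 3.151554e+18
R_max = 3.151554e+18^0.25 = 42134 m

42134 m


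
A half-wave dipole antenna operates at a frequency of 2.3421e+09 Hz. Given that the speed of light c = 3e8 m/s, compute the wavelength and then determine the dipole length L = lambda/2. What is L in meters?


lambda = c / f = 3.0000e+08 / 2.3421e+09 = 0.1280902 m
L = lambda / 2 = 0.1280902 / 2 = 0.06405 m

0.06405 m


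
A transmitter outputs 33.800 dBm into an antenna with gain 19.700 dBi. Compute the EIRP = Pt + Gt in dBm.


EIRP = Pt + Gt = 33.800 + 19.700 = 53.50 dBm

53.50 dBm


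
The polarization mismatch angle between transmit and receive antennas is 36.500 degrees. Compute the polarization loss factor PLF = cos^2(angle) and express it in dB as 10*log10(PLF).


PLF_linear = cos^2(36.500 deg) = 0.6461859
PLF_dB = 10 * log10(0.6461859) = -1.896 dB

-1.896 dB


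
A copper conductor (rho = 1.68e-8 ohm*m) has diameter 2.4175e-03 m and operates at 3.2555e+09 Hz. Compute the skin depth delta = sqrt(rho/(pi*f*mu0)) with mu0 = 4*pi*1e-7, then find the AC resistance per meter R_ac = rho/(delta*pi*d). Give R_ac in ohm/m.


delta = sqrt(1.68e-8 / (pi * 3.2555e+09 * 4*pi*1e-7)) = 1.143315e-06 m
R_ac = 1.68e-8 / (1.143315e-06 * pi * 2.4175e-03) = 1.935 ohm/m

1.935 ohm/m


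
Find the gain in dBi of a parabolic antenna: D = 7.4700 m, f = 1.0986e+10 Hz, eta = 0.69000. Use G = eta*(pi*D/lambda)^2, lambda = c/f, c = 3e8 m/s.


lambda = c / f = 3.0000e+08 / 1.0986e+10 = 0.02730748 m
G_linear = 0.69000 * (pi * 7.4700 / 0.02730748)^2 = 509596.9
G_dBi = 10 * log10(509596.9) = 57.07 dBi

57.07 dBi


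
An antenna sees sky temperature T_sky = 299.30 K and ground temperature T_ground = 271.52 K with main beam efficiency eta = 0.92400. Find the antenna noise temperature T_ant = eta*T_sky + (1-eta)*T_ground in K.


T_ant = 0.92400 * 299.30 + (1 - 0.92400) * 271.52 = 297.2 K

297.2 K


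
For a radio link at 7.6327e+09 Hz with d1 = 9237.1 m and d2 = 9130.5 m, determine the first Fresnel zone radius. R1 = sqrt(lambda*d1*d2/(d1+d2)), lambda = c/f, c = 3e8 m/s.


lambda = c / f = 3.0000e+08 / 7.6327e+09 = 0.03930457 m
R1 = sqrt(0.03930457 * 9237.1 * 9130.5 / (9237.1 + 9130.5)) = 13.43 m

13.43 m


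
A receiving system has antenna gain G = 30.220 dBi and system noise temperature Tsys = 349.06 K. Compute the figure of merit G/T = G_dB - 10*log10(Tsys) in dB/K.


G/T = 30.220 - 10*log10(349.06) = 30.220 - 25.42900 = 4.791 dB/K

4.791 dB/K


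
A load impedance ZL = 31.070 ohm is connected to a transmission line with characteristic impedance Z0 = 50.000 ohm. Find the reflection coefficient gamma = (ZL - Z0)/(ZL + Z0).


gamma = (31.070 - 50.000) / (31.070 + 50.000) = -0.2335

-0.2335


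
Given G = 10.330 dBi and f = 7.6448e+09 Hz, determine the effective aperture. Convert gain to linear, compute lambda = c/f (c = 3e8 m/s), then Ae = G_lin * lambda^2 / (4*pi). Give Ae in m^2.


lambda = c / f = 3.0000e+08 / 7.6448e+09 = 0.03924236 m
G_linear = 10^(10.330/10) = 10.78947
Ae = G_linear * lambda^2 / (4*pi) = 10.78947 * 0.03924236^2 / (4*pi) = 1.322e-03 m^2

1.322e-03 m^2


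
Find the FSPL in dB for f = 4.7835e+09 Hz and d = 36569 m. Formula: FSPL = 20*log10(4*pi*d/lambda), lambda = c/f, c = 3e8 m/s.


lambda = c / f = 3.0000e+08 / 4.7835e+09 = 0.06271558 m
FSPL = 20 * log10(4*pi*36569/0.06271558) = 137.3 dB

137.3 dB


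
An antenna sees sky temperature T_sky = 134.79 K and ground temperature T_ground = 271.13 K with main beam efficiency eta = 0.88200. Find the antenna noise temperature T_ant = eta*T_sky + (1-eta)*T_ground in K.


T_ant = 0.88200 * 134.79 + (1 - 0.88200) * 271.13 = 150.9 K

150.9 K


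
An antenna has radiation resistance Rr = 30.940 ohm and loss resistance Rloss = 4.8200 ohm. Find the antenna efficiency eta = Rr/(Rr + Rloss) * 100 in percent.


eta = 30.940 / (30.940 + 4.8200) * 100 = 86.52%

86.52%


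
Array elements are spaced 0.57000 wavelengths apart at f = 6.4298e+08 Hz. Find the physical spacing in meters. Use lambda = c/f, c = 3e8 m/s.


lambda = c / f = 3.0000e+08 / 6.4298e+08 = 0.4665775 m
d = 0.57000 * 0.4665775 = 0.2659 m

0.2659 m
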